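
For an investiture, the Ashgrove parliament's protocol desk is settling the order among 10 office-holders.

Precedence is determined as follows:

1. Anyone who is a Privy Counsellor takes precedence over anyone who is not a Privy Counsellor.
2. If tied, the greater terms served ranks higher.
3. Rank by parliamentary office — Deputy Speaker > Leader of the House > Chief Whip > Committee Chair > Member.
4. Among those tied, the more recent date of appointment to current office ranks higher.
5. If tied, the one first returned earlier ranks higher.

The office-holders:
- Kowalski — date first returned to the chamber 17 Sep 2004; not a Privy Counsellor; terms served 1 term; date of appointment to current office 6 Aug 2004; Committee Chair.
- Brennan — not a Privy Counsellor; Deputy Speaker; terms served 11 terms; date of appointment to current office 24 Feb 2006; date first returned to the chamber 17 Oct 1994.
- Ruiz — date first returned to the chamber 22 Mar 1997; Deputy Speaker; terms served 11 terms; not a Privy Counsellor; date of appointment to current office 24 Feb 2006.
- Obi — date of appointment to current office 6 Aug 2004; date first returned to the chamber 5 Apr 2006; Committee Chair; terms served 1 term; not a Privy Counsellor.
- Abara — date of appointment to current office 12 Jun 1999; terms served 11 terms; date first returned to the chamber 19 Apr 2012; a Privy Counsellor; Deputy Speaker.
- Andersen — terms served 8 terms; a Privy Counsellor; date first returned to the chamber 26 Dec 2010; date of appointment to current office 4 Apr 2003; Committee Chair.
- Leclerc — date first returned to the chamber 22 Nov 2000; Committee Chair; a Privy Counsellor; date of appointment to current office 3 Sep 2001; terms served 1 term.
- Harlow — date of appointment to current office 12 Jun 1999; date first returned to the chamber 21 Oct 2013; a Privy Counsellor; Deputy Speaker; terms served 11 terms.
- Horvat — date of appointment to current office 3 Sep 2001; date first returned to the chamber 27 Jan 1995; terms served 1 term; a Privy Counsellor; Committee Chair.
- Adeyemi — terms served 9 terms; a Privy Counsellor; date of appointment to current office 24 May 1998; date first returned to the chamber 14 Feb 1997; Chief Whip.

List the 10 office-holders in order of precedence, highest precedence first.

Abara, Harlow, Adeyemi, Andersen, Horvat, Leclerc, Brennan, Ruiz, Kowalski, Obi

By the first rule: Abara, Harlow, Adeyemi, Andersen, Horvat and Leclerc (each a Privy Counsellor); then Brennan, Ruiz, Kowalski and Obi (each not a Privy Counsellor).
Among Abara, Harlow, Adeyemi, Andersen, Horvat and Leclerc, by terms served (higher first): Abara and Harlow (11 terms) before Adeyemi (9 terms) before Andersen (8 terms) before Horvat and Leclerc (1 term).
Abara and Harlow are each Deputy Speaker, so the next rule applies.
Abara and Harlow both have date of appointment to current office 12 Jun 1999, so the next rule applies.
Among Abara and Harlow, by date first returned to the chamber (earlier first): Abara (19 Apr 2012) before Harlow (21 Oct 2013).
Horvat and Leclerc are each Committee Chair, so the next rule applies.
Horvat and Leclerc both have date of appointment to current office 3 Sep 2001, so the next rule applies.
Among Horvat and Leclerc, by date first returned to the chamber (earlier first): Horvat (27 Jan 1995) before Leclerc (22 Nov 2000).
Among Brennan, Ruiz, Kowalski and Obi, by terms served (higher first): Brennan and Ruiz (11 terms) before Kowalski and Obi (1 term).
Brennan and Ruiz are each Deputy Speaker, so the next rule applies.
Brennan and Ruiz both have date of appointment to current office 24 Feb 2006, so the next rule applies.
Among Brennan and Ruiz, by date first returned to the chamber (earlier first): Brennan (17 Oct 1994) before Ruiz (22 Mar 1997).
Kowalski and Obi are each Committee Chair, so the next rule applies.
Kowalski and Obi both have date of appointment to current office 6 Aug 2004, so the next rule applies.
Among Kowalski and Obi, by date first returned to the chamber (earlier first): Kowalski (17 Sep 2004) before Obi (5 Apr 2006).
Full order: Abara, Harlow, Adeyemi, Andersen, Horvat, Leclerc, Brennan, Ruiz, Kowalski, Obi.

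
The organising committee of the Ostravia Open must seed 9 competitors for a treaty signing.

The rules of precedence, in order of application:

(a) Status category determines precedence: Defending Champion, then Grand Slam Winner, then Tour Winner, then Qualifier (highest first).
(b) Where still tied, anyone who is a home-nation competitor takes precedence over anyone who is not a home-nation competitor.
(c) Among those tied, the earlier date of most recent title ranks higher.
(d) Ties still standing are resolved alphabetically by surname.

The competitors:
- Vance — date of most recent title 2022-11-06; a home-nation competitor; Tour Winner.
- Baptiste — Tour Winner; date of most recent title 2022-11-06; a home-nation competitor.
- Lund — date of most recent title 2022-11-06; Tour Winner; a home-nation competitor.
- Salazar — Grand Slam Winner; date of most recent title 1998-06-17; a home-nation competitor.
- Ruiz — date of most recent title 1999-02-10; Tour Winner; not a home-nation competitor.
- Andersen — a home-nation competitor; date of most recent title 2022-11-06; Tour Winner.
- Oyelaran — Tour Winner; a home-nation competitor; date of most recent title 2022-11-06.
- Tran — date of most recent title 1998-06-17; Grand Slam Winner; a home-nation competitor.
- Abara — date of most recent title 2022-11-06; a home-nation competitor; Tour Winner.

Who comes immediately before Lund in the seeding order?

Baptiste

By status category: Salazar and Tran (Grand Slam Winner); then Abara, Andersen, Baptiste, Lund, Oyelaran, Vance and Ruiz (Tour Winner).
Salazar and Tran are each a home-nation competitor, so the next rule applies.
Salazar and Tran both have date of most recent title 1998-06-17, so the next rule applies.
Among Salazar and Tran, alphabetically by surname: Salazar before Tran.
Among Abara, Andersen, Baptiste, Lund, Oyelaran, Vance and Ruiz, a home-nation competitor before not a home-nation competitor: Abara, Andersen, Baptiste, Lund, Oyelaran and Vance (a home-nation competitor) before Ruiz (not a home-nation competitor).
Abara, Andersen, Baptiste, Lund, Oyelaran and Vance all have date of most recent title 2022-11-06, so the next rule applies.
Among Abara, Andersen, Baptiste, Lund, Oyelaran and Vance, alphabetically by surname: Abara before Andersen before Baptiste before Lund before Oyelaran before Vance.
Order: Salazar, Tran, Abara, Andersen, Baptiste, Lund, Oyelaran, Vance, Ruiz.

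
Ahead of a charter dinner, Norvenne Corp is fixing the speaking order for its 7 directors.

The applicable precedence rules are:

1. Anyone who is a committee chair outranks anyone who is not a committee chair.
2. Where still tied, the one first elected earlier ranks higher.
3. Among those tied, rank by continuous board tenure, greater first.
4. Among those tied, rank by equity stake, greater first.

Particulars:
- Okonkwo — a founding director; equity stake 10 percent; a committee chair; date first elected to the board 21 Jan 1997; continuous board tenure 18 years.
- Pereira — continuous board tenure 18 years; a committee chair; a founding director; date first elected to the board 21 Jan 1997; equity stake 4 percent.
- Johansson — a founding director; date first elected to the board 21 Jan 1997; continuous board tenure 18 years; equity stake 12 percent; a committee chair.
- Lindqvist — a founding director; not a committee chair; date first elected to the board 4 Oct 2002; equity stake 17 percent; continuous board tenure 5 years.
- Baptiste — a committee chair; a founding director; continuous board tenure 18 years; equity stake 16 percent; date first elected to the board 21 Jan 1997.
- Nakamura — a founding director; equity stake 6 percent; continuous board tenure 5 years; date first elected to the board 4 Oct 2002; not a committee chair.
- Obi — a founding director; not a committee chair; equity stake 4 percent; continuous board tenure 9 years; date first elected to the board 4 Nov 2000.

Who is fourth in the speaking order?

Pereira

By the first rule: Baptiste, Johansson, Okonkwo and Pereira (each a committee chair); then Obi, Lindqvist and Nakamura (each not a committee chair).
Baptiste, Johansson, Okonkwo and Pereira all have date first elected to the board 21 Jan 1997, so the next rule applies.
Baptiste, Johansson, Okonkwo and Pereira all have continuous board tenure 18 years, so the next rule applies.
Among Baptiste, Johansson, Okonkwo and Pereira, by equity stake (higher first): Baptiste (16 percent) before Johansson (12 percent) before Okonkwo (10 percent) before Pereira (4 percent).
Among Obi, Lindqvist and Nakamura, by date first elected to the board (earlier first): Obi (4 Nov 2000) before Lindqvist and Nakamura (4 Oct 2002).
Lindqvist and Nakamura both have continuous board tenure 5 years, so the next rule applies.
Among Lindqvist and Nakamura, by equity stake (higher first): Lindqvist (17 percent) before Nakamura (6 percent).
Order: Baptiste, Johansson, Okonkwo, Pereira, Obi, Lindqvist, Nakamura.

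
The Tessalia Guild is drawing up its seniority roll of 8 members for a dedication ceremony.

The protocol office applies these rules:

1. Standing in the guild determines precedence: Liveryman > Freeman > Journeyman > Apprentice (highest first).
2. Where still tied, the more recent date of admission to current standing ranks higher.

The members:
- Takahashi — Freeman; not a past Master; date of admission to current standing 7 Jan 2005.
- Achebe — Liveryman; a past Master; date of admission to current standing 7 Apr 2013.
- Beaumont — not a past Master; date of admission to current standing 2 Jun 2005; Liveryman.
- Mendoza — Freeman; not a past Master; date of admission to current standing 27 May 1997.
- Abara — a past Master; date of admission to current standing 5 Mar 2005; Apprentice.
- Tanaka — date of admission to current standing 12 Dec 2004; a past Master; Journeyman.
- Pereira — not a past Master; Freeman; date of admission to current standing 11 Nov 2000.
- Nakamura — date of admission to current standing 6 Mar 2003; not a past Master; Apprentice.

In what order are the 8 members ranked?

Achebe, Beaumont, Takahashi, Pereira, Mendoza, Tanaka, Abara, Nakamura

By standing in the guild: Achebe and Beaumont (Liveryman); then Takahashi, Pereira and Mendoza (Freeman); then Tanaka (Journeyman); then Abara and Nakamura (Apprentice).
Among Achebe and Beaumont, by date of admission to current standing (later first): Achebe (7 Apr 2013) before Beaumont (2 Jun 2005).
Among Takahashi, Pereira and Mendoza, by date of admission to current standing (later first): Takahashi (7 Jan 2005) before Pereira (11 Nov 2000) before Mendoza (27 May 1997).
Among Abara and Nakamura, by date of admission to current standing (later first): Abara (5 Mar 2005) before Nakamura (6 Mar 2003).
Full order: Achebe, Beaumont, Takahashi, Pereira, Mendoza, Tanaka, Abara, Nakamura.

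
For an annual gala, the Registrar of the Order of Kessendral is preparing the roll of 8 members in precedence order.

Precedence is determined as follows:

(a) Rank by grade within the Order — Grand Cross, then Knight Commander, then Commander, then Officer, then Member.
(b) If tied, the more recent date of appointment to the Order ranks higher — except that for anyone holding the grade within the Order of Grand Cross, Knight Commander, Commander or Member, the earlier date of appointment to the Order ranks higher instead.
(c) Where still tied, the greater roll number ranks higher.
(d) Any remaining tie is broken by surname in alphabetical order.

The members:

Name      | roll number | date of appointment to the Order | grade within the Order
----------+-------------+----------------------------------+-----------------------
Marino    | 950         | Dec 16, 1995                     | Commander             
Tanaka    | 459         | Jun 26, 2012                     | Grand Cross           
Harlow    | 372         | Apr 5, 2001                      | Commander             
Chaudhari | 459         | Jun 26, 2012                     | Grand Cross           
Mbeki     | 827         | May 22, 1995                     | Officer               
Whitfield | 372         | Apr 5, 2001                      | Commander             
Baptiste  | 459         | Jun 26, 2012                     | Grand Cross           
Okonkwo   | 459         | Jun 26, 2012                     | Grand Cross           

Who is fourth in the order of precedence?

Tanaka

By grade within the Order: Baptiste, Chaudhari, Okonkwo and Tanaka (Grand Cross); then Marino, Harlow and Whitfield (Commander); then Mbeki (Officer).
Baptiste, Chaudhari, Okonkwo and Tanaka all have date of appointment to the Order Jun 26, 2012, so the next rule applies.
Baptiste, Chaudhari, Okonkwo and Tanaka all have roll number 459, so the next rule applies.
Among Baptiste, Chaudhari, Okonkwo and Tanaka, alphabetically by surname: Baptiste before Chaudhari before Okonkwo before Tanaka.
Among Marino, Harlow and Whitfield, by date of appointment to the Order (earlier first) (reversed rule for this group): Marino (Dec 16, 1995) before Harlow and Whitfield (Apr 5, 2001).
Harlow and Whitfield both have roll number 372, so the next rule applies.
Among Harlow and Whitfield, alphabetically by surname: Harlow before Whitfield.
Order: Baptiste, Chaudhari, Okonkwo, Tanaka, Marino, Harlow, Whitfield, Mbeki.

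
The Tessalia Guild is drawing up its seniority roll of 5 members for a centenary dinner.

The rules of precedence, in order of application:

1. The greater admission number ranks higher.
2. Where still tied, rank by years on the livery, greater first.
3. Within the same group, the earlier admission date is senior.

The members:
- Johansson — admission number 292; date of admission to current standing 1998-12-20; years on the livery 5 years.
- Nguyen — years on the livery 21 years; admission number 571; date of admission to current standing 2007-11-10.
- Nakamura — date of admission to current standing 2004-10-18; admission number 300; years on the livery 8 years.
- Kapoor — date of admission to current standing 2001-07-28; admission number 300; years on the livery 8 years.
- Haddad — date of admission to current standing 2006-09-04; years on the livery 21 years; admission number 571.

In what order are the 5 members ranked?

By admission number (higher first): Haddad and Nguyen (both 571); then Kapoor and Nakamura (both 300); then Johansson (292).
Haddad and Nguyen both have years on the livery 21 years, so the next rule applies.
Among Haddad and Nguyen, by date of admission to current standing (earlier first): Haddad (2006-09-04) before Nguyen (2007-11-10).
Kapoor and Nakamura both have years on the livery 8 years, so the next rule applies.
Among Kapoor and Nakamura, by date of admission to current standing (earlier first): Kapoor (2001-07-28) before Nakamura (2004-10-18).
Full order: Haddad, Nguyen, Kapoor, Nakamura, Johansson.

Haddad, Nguyen, Kapoor, Nakamura, Johansson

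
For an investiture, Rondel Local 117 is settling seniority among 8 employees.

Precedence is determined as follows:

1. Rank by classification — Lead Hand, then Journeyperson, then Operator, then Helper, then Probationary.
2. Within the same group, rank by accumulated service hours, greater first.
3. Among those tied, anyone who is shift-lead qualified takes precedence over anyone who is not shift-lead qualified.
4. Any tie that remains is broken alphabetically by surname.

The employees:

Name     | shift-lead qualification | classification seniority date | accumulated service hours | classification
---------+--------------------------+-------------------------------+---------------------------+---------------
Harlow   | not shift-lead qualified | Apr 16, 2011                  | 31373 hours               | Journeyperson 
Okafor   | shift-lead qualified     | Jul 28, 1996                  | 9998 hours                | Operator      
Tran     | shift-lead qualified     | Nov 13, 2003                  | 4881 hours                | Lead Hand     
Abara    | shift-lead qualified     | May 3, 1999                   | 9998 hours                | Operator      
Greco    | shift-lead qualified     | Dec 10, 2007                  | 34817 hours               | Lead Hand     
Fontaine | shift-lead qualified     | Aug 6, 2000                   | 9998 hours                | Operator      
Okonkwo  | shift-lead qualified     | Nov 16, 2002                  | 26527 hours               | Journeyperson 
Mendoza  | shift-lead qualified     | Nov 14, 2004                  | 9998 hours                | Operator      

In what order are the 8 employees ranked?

Greco, Tran, Harlow, Okonkwo, Abara, Fontaine, Mendoza, Okafor

By classification: Greco and Tran (Lead Hand); then Harlow and Okonkwo (Journeyperson); then Abara, Fontaine, Mendoza and Okafor (Operator).
Among Greco and Tran, by accumulated service hours (higher first): Greco (34817 hours) before Tran (4881 hours).
Among Harlow and Okonkwo, by accumulated service hours (higher first): Harlow (31373 hours) before Okonkwo (26527 hours).
Abara, Fontaine, Mendoza and Okafor all have accumulated service hours 9998 hours, so the next rule applies.
Abara, Fontaine, Mendoza and Okafor are each shift-lead qualified, so the next rule applies.
Among Abara, Fontaine, Mendoza and Okafor, alphabetically by surname: Abara before Fontaine before Mendoza before Okafor.
Full order: Greco, Tran, Harlow, Okonkwo, Abara, Fontaine, Mendoza, Okafor.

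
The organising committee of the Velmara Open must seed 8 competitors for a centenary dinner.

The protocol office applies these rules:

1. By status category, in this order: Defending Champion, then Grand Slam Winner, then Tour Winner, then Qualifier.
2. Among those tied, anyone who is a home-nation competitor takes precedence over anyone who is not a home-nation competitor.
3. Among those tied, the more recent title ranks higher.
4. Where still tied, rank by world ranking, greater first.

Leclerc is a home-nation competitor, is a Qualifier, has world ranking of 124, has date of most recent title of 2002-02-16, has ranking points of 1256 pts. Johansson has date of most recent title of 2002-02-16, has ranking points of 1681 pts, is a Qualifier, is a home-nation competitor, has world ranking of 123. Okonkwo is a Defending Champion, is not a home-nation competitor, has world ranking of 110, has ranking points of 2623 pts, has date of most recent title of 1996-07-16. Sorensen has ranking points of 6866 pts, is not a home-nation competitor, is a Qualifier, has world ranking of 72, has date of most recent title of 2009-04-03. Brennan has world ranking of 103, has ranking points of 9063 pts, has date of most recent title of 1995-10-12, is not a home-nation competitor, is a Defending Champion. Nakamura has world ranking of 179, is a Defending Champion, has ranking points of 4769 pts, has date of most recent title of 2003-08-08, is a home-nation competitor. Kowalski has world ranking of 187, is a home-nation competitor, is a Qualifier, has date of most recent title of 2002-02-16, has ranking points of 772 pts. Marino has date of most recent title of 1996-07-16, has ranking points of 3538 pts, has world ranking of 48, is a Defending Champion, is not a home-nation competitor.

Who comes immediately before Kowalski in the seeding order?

By status category: Nakamura, Okonkwo, Marino and Brennan (Defending Champion); then Kowalski, Leclerc, Johansson and Sorensen (Qualifier).
Among Nakamura, Okonkwo, Marino and Brennan, a home-nation competitor before not a home-nation competitor: Nakamura (a home-nation competitor) before Okonkwo, Marino and Brennan (not a home-nation competitor).
Among Okonkwo, Marino and Brennan, by date of most recent title (later first): Okonkwo and Marino (1996-07-16) before Brennan (1995-10-12).
Among Okonkwo and Marino, by world ranking (higher first): Okonkwo (110) before Marino (48).
Among Kowalski, Leclerc, Johansson and Sorensen, a home-nation competitor before not a home-nation competitor: Kowalski, Leclerc and Johansson (a home-nation competitor) before Sorensen (not a home-nation competitor).
Kowalski, Leclerc and Johansson all have date of most recent title 2002-02-16, so the next rule applies.
Among Kowalski, Leclerc and Johansson, by world ranking (higher first): Kowalski (187) before Leclerc (124) before Johansson (123).
Order: Nakamura, Okonkwo, Marino, Brennan, Kowalski, Leclerc, Johansson, Sorensen.

Brennan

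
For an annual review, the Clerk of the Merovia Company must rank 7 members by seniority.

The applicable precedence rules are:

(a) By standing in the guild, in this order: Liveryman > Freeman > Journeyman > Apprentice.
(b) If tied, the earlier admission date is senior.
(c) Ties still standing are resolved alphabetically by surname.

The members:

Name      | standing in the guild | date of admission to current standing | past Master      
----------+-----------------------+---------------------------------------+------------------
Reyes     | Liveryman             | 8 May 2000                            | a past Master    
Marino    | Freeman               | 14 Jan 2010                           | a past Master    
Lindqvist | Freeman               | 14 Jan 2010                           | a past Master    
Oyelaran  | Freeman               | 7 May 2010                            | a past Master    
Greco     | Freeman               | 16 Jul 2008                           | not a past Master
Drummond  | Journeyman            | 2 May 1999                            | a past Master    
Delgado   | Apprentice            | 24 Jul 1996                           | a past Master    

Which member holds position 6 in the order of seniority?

Drummond

By standing in the guild: Reyes (Liveryman); then Greco, Lindqvist, Marino and Oyelaran (Freeman); then Drummond (Journeyman); then Delgado (Apprentice).
Among Greco, Lindqvist, Marino and Oyelaran, by date of admission to current standing (earlier first): Greco (16 Jul 2008) before Lindqvist and Marino (14 Jan 2010) before Oyelaran (7 May 2010).
Among Lindqvist and Marino, alphabetically by surname: Lindqvist before Marino.
Order: Reyes, Greco, Lindqvist, Marino, Oyelaran, Drummond, Delgado.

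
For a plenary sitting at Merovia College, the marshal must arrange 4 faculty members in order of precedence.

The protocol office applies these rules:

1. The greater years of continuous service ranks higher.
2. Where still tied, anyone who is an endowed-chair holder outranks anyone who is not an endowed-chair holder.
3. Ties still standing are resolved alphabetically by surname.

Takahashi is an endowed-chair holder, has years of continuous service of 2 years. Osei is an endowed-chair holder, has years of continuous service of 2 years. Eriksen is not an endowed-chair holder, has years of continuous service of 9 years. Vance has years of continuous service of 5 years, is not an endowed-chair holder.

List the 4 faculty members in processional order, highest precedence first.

By years of continuous service (higher first): Eriksen (9 years); then Vance (5 years); then Osei and Takahashi (both 2 years).
Osei and Takahashi are each an endowed-chair holder, so the next rule applies.
Among Osei and Takahashi, alphabetically by surname: Osei before Takahashi.
Full order: Eriksen, Vance, Osei, Takahashi.

Eriksen, Vance, Osei, Takahashi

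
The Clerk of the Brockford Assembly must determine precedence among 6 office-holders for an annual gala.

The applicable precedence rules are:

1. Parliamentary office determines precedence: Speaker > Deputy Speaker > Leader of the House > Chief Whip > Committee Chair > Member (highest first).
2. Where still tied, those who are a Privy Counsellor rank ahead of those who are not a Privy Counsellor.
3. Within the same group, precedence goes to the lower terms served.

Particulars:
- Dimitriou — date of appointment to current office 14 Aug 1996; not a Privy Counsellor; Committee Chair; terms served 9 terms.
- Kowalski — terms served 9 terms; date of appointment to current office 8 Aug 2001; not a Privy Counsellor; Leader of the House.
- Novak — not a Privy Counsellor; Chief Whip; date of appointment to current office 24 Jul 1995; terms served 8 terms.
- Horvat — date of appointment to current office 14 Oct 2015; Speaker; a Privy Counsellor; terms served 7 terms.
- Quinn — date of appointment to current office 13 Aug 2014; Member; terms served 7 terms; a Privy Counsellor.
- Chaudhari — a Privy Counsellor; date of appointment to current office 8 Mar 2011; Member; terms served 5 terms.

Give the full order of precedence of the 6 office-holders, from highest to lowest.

By parliamentary office: Horvat (Speaker); then Kowalski (Leader of the House); then Novak (Chief Whip); then Dimitriou (Committee Chair); then Chaudhari and Quinn (Member).
Chaudhari and Quinn are each a Privy Counsellor, so the next rule applies.
Among Chaudhari and Quinn, by terms served (lower first): Chaudhari (5 terms) before Quinn (7 terms).
Full order: Horvat, Kowalski, Novak, Dimitriou, Chaudhari, Quinn.

Horvat, Kowalski, Novak, Dimitriou, Chaudhari, Quinn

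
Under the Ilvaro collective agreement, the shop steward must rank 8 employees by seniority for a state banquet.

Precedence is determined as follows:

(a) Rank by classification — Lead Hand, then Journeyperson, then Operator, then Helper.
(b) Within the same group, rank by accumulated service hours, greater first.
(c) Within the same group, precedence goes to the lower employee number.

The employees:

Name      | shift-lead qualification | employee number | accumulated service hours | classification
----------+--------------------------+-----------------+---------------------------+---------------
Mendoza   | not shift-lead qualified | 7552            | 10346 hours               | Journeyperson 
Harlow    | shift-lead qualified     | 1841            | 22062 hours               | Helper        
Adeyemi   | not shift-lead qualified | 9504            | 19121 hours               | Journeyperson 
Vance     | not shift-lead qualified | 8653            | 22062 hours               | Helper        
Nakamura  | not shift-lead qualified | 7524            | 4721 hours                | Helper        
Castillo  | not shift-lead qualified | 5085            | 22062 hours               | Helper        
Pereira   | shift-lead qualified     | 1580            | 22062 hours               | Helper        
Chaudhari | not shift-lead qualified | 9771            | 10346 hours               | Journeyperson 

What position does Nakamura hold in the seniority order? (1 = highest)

By classification: Adeyemi, Mendoza and Chaudhari (Journeyperson); then Pereira, Harlow, Castillo, Vance and Nakamura (Helper).
Among Adeyemi, Mendoza and Chaudhari, by accumulated service hours (higher first): Adeyemi (19121 hours) before Mendoza and Chaudhari (10346 hours).
Among Mendoza and Chaudhari, by employee number (lower first): Mendoza (7552) before Chaudhari (9771).
Among Pereira, Harlow, Castillo, Vance and Nakamura, by accumulated service hours (higher first): Pereira, Harlow, Castillo and Vance (22062 hours) before Nakamura (4721 hours).
Among Pereira, Harlow, Castillo and Vance, by employee number (lower first): Pereira (1580) before Harlow (1841) before Castillo (5085) before Vance (8653).
Order: Adeyemi, Mendoza, Chaudhari, Pereira, Harlow, Castillo, Vance, Nakamura. So position 8.

8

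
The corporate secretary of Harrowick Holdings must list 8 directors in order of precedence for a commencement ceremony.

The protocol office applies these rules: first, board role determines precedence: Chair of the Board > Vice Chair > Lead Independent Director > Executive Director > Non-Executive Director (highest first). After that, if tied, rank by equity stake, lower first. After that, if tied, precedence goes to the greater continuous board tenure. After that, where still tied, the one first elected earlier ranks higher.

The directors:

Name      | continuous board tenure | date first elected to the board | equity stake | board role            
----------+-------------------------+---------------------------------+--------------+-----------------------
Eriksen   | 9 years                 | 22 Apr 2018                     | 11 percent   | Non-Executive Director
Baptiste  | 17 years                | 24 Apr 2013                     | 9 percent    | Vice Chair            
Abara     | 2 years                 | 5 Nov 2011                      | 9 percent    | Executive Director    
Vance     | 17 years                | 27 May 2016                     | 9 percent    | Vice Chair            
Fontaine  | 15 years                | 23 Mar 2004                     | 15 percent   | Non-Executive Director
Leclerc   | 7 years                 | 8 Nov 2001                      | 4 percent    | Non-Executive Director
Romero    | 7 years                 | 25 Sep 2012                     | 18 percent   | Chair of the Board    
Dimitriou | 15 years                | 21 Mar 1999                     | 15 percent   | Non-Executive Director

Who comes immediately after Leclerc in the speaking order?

Eriksen

By board role: Romero (Chair of the Board); then Baptiste and Vance (Vice Chair); then Abara (Executive Director); then Leclerc, Eriksen, Dimitriou and Fontaine (Non-Executive Director).
Baptiste and Vance both have equity stake 9 percent, so the next rule applies.
Baptiste and Vance both have continuous board tenure 17 years, so the next rule applies.
Among Baptiste and Vance, by date first elected to the board (earlier first): Baptiste (24 Apr 2013) before Vance (27 May 2016).
Among Leclerc, Eriksen, Dimitriou and Fontaine, by equity stake (lower first): Leclerc (4 percent) before Eriksen (11 percent) before Dimitriou and Fontaine (15 percent).
Dimitriou and Fontaine both have continuous board tenure 15 years, so the next rule applies.
Among Dimitriou and Fontaine, by date first elected to the board (earlier first): Dimitriou (21 Mar 1999) before Fontaine (23 Mar 2004).
Order: Romero, Baptiste, Vance, Abara, Leclerc, Eriksen, Dimitriou, Fontaine.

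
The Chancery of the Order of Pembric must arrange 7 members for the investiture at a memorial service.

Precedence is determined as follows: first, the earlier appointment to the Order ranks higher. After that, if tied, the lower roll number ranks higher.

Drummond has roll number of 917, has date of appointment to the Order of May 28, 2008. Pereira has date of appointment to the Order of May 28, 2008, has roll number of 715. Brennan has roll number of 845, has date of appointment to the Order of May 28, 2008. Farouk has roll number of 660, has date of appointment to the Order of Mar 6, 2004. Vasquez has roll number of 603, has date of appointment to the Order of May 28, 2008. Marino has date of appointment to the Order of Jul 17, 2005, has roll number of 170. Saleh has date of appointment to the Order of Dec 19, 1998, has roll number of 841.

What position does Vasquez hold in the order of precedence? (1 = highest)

4

By date of appointment to the Order (earlier first): Saleh (Dec 19, 1998); then Farouk (Mar 6, 2004); then Marino (Jul 17, 2005); then Vasquez, Pereira, Brennan and Drummond (each May 28, 2008).
Among Vasquez, Pereira, Brennan and Drummond, by roll number (lower first): Vasquez (603) before Pereira (715) before Brennan (845) before Drummond (917).
Order: Saleh, Farouk, Marino, Vasquez, Pereira, Brennan, Drummond. So position 4.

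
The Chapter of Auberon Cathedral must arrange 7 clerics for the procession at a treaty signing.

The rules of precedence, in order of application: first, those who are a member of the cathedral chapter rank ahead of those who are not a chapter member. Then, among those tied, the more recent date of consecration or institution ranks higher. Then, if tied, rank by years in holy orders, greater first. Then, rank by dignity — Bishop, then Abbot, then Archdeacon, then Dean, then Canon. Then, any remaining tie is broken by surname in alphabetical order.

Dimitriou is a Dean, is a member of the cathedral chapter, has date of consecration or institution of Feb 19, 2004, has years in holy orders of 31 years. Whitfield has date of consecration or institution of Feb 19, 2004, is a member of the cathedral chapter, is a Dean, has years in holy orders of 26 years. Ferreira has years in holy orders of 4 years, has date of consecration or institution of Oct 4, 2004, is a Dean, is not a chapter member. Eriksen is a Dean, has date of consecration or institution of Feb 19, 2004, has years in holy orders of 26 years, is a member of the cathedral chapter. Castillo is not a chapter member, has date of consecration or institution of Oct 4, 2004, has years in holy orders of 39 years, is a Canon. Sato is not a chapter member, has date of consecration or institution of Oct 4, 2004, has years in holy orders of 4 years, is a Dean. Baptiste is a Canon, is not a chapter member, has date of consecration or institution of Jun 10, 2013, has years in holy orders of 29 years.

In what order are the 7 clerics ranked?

Dimitriou, Eriksen, Whitfield, Baptiste, Castillo, Ferreira, Sato

By the first rule: Dimitriou, Eriksen and Whitfield (each a member of the cathedral chapter); then Baptiste, Castillo, Ferreira and Sato (each not a chapter member).
Dimitriou, Eriksen and Whitfield all have date of consecration or institution Feb 19, 2004, so the next rule applies.
Among Dimitriou, Eriksen and Whitfield, by years in holy orders (higher first): Dimitriou (31 years) before Eriksen and Whitfield (26 years).
Eriksen and Whitfield are each Dean, so the next rule applies.
Among Eriksen and Whitfield, alphabetically by surname: Eriksen before Whitfield.
Among Baptiste, Castillo, Ferreira and Sato, by date of consecration or institution (later first): Baptiste (Jun 10, 2013) before Castillo, Ferreira and Sato (Oct 4, 2004).
Among Castillo, Ferreira and Sato, by years in holy orders (higher first): Castillo (39 years) before Ferreira and Sato (4 years).
Ferreira and Sato are each Dean, so the next rule applies.
Among Ferreira and Sato, alphabetically by surname: Ferreira before Sato.
Full order: Dimitriou, Eriksen, Whitfield, Baptiste, Castillo, Ferreira, Sato.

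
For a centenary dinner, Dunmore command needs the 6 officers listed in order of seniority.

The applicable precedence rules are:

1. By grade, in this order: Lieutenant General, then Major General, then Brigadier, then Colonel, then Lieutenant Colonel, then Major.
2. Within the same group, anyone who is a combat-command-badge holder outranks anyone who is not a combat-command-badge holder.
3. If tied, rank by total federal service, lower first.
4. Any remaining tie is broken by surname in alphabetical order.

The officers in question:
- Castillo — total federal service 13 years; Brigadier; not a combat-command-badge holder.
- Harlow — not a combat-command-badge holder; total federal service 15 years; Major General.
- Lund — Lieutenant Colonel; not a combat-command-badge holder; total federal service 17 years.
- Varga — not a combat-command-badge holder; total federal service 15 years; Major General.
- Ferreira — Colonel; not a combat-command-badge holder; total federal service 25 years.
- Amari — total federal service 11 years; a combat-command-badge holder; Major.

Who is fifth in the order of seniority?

By grade: Harlow and Varga (Major General); then Castillo (Brigadier); then Ferreira (Colonel); then Lund (Lieutenant Colonel); then Amari (Major).
Harlow and Varga are each not a combat-command-badge holder, so the next rule applies.
Harlow and Varga both have total federal service 15 years, so the next rule applies.
Among Harlow and Varga, alphabetically by surname: Harlow before Varga.
Order: Harlow, Varga, Castillo, Ferreira, Lund, Amari.

Lund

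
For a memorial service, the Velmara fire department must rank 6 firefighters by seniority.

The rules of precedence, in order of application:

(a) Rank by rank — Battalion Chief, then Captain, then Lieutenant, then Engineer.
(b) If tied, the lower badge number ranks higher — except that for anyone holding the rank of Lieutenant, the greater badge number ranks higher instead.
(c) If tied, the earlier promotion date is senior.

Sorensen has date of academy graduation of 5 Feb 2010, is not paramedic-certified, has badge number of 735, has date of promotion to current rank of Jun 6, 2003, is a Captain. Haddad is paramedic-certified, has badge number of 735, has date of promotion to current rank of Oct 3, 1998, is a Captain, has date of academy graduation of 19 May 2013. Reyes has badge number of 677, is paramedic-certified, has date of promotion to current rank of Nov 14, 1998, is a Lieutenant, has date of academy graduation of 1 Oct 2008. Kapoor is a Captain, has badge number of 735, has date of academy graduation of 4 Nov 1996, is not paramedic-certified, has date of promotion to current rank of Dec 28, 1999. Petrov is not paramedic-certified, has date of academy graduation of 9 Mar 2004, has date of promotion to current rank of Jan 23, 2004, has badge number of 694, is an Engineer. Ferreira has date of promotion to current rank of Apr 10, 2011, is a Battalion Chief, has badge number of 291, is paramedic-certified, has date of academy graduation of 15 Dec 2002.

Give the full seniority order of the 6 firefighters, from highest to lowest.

By rank: Ferreira (Battalion Chief); then Haddad, Kapoor and Sorensen (Captain); then Reyes (Lieutenant); then Petrov (Engineer).
Haddad, Kapoor and Sorensen all have badge number 735, so the next rule applies.
Among Haddad, Kapoor and Sorensen, by date of promotion to current rank (earlier first): Haddad (Oct 3, 1998) before Kapoor (Dec 28, 1999) before Sorensen (Jun 6, 2003).
Full order: Ferreira, Haddad, Kapoor, Sorensen, Reyes, Petrov.

Ferreira, Haddad, Kapoor, Sorensen, Reyes, Petrov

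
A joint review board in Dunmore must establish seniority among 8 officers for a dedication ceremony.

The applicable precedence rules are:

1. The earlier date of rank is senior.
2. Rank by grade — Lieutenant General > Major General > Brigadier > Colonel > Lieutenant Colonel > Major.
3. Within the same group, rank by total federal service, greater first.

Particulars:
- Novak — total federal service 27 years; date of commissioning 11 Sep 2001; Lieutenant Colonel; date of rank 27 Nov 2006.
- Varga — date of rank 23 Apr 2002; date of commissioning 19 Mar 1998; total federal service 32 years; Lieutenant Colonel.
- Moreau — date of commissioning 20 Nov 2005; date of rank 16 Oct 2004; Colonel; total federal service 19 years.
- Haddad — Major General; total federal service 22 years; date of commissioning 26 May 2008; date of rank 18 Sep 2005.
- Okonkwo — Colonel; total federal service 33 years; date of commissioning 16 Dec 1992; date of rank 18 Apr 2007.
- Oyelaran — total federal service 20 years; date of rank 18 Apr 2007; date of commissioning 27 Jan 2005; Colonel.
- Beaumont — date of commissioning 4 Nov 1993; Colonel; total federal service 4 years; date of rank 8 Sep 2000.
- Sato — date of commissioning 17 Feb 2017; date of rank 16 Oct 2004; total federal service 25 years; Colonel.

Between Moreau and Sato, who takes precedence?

By date of rank (earlier first): Beaumont (8 Sep 2000); then Varga (23 Apr 2002); then Sato and Moreau (both 16 Oct 2004); then Haddad (18 Sep 2005); then Novak (27 Nov 2006); then Okonkwo and Oyelaran (both 18 Apr 2007).
Sato and Moreau are each Colonel, so the next rule applies.
Among Sato and Moreau, by total federal service (higher first): Sato (25 years) before Moreau (19 years).
Okonkwo and Oyelaran are each Colonel, so the next rule applies.
Among Okonkwo and Oyelaran, by total federal service (higher first): Okonkwo (33 years) before Oyelaran (20 years).
So Sato takes precedence.

Sato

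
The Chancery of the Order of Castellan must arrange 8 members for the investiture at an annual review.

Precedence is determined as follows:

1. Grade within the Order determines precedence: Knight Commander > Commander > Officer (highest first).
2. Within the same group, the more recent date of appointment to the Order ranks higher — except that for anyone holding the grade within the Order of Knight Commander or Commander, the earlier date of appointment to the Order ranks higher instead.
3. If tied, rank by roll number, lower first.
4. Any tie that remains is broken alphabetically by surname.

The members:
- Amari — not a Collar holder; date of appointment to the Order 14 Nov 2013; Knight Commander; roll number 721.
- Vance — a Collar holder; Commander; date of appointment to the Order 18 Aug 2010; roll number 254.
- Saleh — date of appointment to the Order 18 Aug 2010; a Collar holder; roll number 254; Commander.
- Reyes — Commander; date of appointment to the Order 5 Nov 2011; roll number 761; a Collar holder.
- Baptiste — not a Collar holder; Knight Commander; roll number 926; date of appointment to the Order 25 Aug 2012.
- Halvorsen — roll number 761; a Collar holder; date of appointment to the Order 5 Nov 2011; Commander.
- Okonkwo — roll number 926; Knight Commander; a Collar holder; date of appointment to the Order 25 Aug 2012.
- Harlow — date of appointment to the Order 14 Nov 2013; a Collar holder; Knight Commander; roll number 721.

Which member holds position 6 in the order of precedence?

By grade within the Order: Baptiste, Okonkwo, Amari and Harlow (Knight Commander); then Saleh, Vance, Halvorsen and Reyes (Commander).
Among Baptiste, Okonkwo, Amari and Harlow, by date of appointment to the Order (earlier first) (reversed rule for this group): Baptiste and Okonkwo (25 Aug 2012) before Amari and Harlow (14 Nov 2013).
Baptiste and Okonkwo both have roll number 926, so the next rule applies.
Among Baptiste and Okonkwo, alphabetically by surname: Baptiste before Okonkwo.
Amari and Harlow both have roll number 721, so the next rule applies.
Among Amari and Harlow, alphabetically by surname: Amari before Harlow.
Among Saleh, Vance, Halvorsen and Reyes, by date of appointment to the Order (earlier first) (reversed rule for this group): Saleh and Vance (18 Aug 2010) before Halvorsen and Reyes (5 Nov 2011).
Saleh and Vance both have roll number 254, so the next rule applies.
Among Saleh and Vance, alphabetically by surname: Saleh before Vance.
Halvorsen and Reyes both have roll number 761, so the next rule applies.
Among Halvorsen and Reyes, alphabetically by surname: Halvorsen before Reyes.
Order: Baptiste, Okonkwo, Amari, Harlow, Saleh, Vance, Halvorsen, Reyes.

Vance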